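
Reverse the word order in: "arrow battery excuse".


Original: "arrow battery excuse"
Words (1..n): arrow | battery | excuse
Reversed (n..1): excuse | battery | arrow
Result = "excuse battery arrow"


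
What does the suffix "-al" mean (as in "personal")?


Suffix: -al
As in: personal -> person + -al
Meaning = relating to


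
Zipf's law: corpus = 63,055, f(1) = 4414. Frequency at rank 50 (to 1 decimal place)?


Zipf's law: f(r) = f(1) / r
f(1) = 4414
f(50) = 4414 / 50
= 88.3 occurrences


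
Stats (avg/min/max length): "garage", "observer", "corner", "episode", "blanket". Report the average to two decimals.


Lengths: "garage"=6, "observer"=8, "corner"=6, "episode"=7, "blanket"=7
Sum = 34, Count = 5
Average = 34/5 = 6.80
= avg=6.80, min=6, max=8


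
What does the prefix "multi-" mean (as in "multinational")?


Prefix: multi-
Example: multinational = multi- + national
Meaning = many


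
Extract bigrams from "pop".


Word: "pop" (length 3)
Number of bigrams = 3 - 2 + 1 = 2
  Position 0: "po"
  Position 1: "op"
Bigrams = "po", "op"


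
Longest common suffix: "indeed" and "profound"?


Word 1: "indeed"
Word 2: "profound"
Comparing from end:
  Pos -1: 'd' == 'd'
  Pos -2: 'e' != 'n' (stop)
LCS = "d" (length 1)


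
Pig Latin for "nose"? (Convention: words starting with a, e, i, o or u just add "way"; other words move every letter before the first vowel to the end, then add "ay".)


Word: "nose"
Starts with consonant(s) → move to end, add 'ay'
Consonant cluster: "n"
Pig Latin = "osenay"


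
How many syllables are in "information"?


Word: "information"
Syllable breakdown: in | for | ma | tion
Counting: 4 parts
= 4 syllables


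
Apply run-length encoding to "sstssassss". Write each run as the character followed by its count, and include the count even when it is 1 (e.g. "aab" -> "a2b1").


String: "sstssassss"
Scanning for consecutive runs:
  's' x 2
  't' x 1
  's' x 2
  'a' x 1
  's' x 4
RLE = "s2t1s2a1s4"


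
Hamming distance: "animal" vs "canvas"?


Comparing character by character (same length = 6):
  Pos 0: 'a' vs 'c' !=
  Pos 1: 'n' vs 'a' !=
  Pos 2: 'i' vs 'n' !=
  Pos 3: 'm' vs 'v' !=
  Pos 4: 'a' vs 'a' =
  Pos 5: 'l' vs 's' !=
Hamming distance = 5


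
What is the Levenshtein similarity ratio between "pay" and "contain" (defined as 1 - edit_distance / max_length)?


Word 1: "pay" (length 3)
Word 2: "contain" (length 7)
One optimal edit sequence:
  1. insert 'c'  (+1)
  2. insert 'o'  (+1)
  3. insert 'n'  (+1)
  4. substitute 'p' -> 't'  (+1)
  5. keep 'a'
  6. insert 'i'  (+1)
  7. substitute 'y' -> 'n'  (+1)
Edit distance = 6
Max length = max(3, 7) = 7
Similarity = 1 - 6/7
= 0.1429


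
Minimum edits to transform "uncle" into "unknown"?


Word 1: "uncle" (length 5)
Word 2: "unknown" (length 7)
One optimal edit sequence (insert/delete/substitute each cost 1):
  1. keep 'u'
  2. insert 'n'  (+1)
  3. insert 'k'  (+1)
  4. keep 'n'
  5. substitute 'c' -> 'o'  (+1)
  6. substitute 'l' -> 'w'  (+1)
  7. substitute 'e' -> 'n'  (+1)
Total edit operations: 5
Edit distance = 5


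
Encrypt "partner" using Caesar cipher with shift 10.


Word: "partner"
Shift: 10
Each letter → (letter + shift) mod 26:
  'p' (15) + 10 = 25 → 'z'
  'a' (0) + 10 = 10 → 'k'
  'r' (17) + 10 = 1 → 'b'
  't' (19) + 10 = 3 → 'd'
  'n' (13) + 10 = 23 → 'x'
  'e' (4) + 10 = 14 → 'o'
  'r' (17) + 10 = 1 → 'b'
Result = "zkbdxob"


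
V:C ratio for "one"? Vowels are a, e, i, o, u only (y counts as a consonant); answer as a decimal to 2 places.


Word: "one"
Vowels (a,e,i,o,u): 2
Consonants: 1
Ratio = 2/1
= 2.00


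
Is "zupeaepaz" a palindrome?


Word: "zupeaepaz"
Reversed: "zapeaepuz"
Forward == Backward? zupeaepaz != zapeaepuz
Palindrome = No


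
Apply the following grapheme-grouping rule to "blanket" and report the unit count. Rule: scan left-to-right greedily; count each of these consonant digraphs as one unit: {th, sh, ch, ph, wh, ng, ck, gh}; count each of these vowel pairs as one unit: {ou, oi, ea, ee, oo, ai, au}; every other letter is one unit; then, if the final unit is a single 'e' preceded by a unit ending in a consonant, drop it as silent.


Word: "blanket" (7 letters)
Left-to-right scan:
  (1) 'b' (letter)
  (2) 'l' (letter)
  (3) 'a' (letter)
  (4) 'n' (letter)
  (5) 'k' (letter)
  (6) 'e' (letter)
  (7) 't' (letter)
Units from scan: 7
Sound units = 7 units


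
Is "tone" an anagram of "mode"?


Word 1: "mode" → sorted: demo
Word 2: "tone" → sorted: enot
Same letters? demo != enot
Anagram = No


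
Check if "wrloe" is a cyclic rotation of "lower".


Word: "lower", Candidate: "wrloe"
Method: check if candidate is substring of word+word
"lowerlower" contains "wrloe"? No
Is rotation = No


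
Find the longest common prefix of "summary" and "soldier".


Word 1: "summary"
Word 2: "soldier"
Comparing from start:
  Pos 0: 's' == 's'
  Pos 1: 'u' != 'o' (stop)
LCP = "s" (length 1)


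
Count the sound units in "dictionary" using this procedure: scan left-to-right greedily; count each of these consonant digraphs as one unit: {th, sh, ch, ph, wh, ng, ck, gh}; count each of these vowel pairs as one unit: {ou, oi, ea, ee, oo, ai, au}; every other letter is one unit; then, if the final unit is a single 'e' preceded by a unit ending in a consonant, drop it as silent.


Word: "dictionary" (10 letters)
Left-to-right scan:
  (1) 'd' (letter)
  (2) 'i' (letter)
  (3) 'c' (letter)
  (4) 't' (letter)
  (5) 'i' (letter)
  (6) 'o' (letter)
  (7) 'n' (letter)
  (8) 'a' (letter)
  (9) 'r' (letter)
  (10) 'y' (letter)
Units from scan: 10
Sound units = 10 units


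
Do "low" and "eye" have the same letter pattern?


Pattern of "low": [0, 1, 2]
Pattern of "eye": [0, 1, 0]
Patterns do not match
Same pattern = No


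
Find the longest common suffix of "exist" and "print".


Word 1: "exist"
Word 2: "print"
Comparing from end:
  Pos -1: 't' == 't'
  Pos -2: 's' != 'n' (stop)
LCS = "t" (length 1)


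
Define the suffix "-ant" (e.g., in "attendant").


Suffix: -ant
Example: attendant = attend + -ant
Meaning = one who / that which


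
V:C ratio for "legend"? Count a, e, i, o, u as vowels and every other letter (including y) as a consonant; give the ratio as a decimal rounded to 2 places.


Word: "legend"
Vowels (a,e,i,o,u): 2
Consonants: 4
Ratio = 2/4
= 0.50


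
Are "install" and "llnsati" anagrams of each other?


Word 1: "install" → sorted: aillnst
Word 2: "llnsati" → sorted: aillnst
Same letters? aillnst == aillnst
Anagram = Yes


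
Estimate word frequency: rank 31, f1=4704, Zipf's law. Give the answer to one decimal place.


Zipf's law: f(r) = f(1) / r
f(1) = 4704
f(31) = 4704 / 31
= 151.7 occurrences


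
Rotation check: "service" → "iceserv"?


Word: "service", Candidate: "iceserv"
Method: check if candidate is substring of word+word
"serviceservice" contains "iceserv"? Yes
Is rotation = Yes


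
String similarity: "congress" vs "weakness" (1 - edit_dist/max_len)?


Word 1: "congress" (length 8)
Word 2: "weakness" (length 8)
One optimal edit sequence:
  1. substitute 'c' -> 'w'  (+1)
  2. substitute 'o' -> 'e'  (+1)
  3. substitute 'n' -> 'a'  (+1)
  4. substitute 'g' -> 'k'  (+1)
  5. substitute 'r' -> 'n'  (+1)
  6. keep 'e'
  7. keep 's'
  8. keep 's'
Edit distance = 5
Max length = max(8, 8) = 8
Similarity = 1 - 5/8
= 0.3750


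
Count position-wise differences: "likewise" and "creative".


Comparing character by character (same length = 8):
  Pos 0: 'l' vs 'c' !=
  Pos 1: 'i' vs 'r' !=
  Pos 2: 'k' vs 'e' !=
  Pos 3: 'e' vs 'a' !=
  Pos 4: 'w' vs 't' !=
  Pos 5: 'i' vs 'i' =
  Pos 6: 's' vs 'v' !=
  Pos 7: 'e' vs 'e' =
Hamming distance = 6


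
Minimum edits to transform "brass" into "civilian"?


Word 1: "brass" (length 5)
Word 2: "civilian" (length 8)
One optimal edit sequence (insert/delete/substitute each cost 1):
  1. insert 'c'  (+1)
  2. insert 'i'  (+1)
  3. insert 'v'  (+1)
  4. substitute 'b' -> 'i'  (+1)
  5. substitute 'r' -> 'l'  (+1)
  6. substitute 'a' -> 'i'  (+1)
  7. substitute 's' -> 'a'  (+1)
  8. substitute 's' -> 'n'  (+1)
Total edit operations: 8
Edit distance = 8


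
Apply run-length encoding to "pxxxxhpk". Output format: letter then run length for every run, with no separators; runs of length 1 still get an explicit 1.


String: "pxxxxhpk"
Scanning for consecutive runs:
  'p' x 1
  'x' x 4
  'h' x 1
  'p' x 1
  'k' x 1
RLE = "p1x4h1p1k1"


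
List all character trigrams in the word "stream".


Word: "stream" (length 6)
Number of trigrams = 6 - 3 + 1 = 4
  Position 0: "str"
  Position 1: "tre"
  Position 2: "rea"
  Position 3: "eam"
Trigrams = "str", "tre", "rea", "eam"


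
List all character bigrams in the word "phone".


Word: "phone" (length 5)
Number of bigrams = 5 - 2 + 1 = 4
  Position 0: "ph"
  Position 1: "ho"
  Position 2: "on"
  Position 3: "ne"
Bigrams = "ph", "ho", "on", "ne"


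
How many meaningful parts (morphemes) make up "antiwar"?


Word: "antiwar"
Morphemes: anti- + war
Each morpheme carries meaning
= 2 morphemes


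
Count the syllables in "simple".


Word: "simple"
Syllable breakdown: sim / ple
Counting: 2 parts
= 2 syllables


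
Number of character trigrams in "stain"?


Word: "stain" (length 5)
Number of 3-grams = length - 3 + 1 = 5 - 3 + 1
= 3


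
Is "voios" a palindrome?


Word: "voios"
Reversed: "soiov"
Forward == Backward? voios != soiov
Palindrome = No


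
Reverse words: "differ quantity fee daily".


Original: "differ quantity fee daily"
Words (1..n): differ | quantity | fee | daily
Reversed (n..1): daily | fee | quantity | differ
Result = "daily fee quantity differ"


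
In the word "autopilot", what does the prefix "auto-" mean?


Prefix: auto-
Example: autopilot (auto- + pilot)
Meaning = self


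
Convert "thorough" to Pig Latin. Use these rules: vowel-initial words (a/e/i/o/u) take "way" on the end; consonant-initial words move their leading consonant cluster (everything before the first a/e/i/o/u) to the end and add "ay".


Word: "thorough"
Starts with consonant(s) → move to end, add 'ay'
Consonant cluster: "th"
Pig Latin = "oroughthay"


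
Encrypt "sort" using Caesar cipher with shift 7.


Word: "sort"
Shift: 7
Each letter → (letter + shift) mod 26:
  's' (18) + 7 = 25 → 'z'
  'o' (14) + 7 = 21 → 'v'
  'r' (17) + 7 = 24 → 'y'
  't' (19) + 7 = 0 → 'a'
Result = "zvya"


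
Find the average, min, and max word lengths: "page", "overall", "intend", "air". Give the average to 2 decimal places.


Lengths: "page"=4, "overall"=7, "intend"=6, "air"=3
Sum = 20, Count = 4
Average = 20/4 = 5.00
= avg=5.00, min=3, max=7


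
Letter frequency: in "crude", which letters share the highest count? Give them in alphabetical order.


Word: "crude"
Letter counts:
  'c': 1
  'd': 1
  'e': 1
  'r': 1
  'u': 1
Maximum count = 1
Most frequent = 'c', 'd', 'e', 'r', 'u' (1 time each)


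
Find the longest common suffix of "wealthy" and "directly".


Word 1: "wealthy"
Word 2: "directly"
Comparing from end:
  Pos -1: 'y' == 'y'
  Pos -2: 'h' != 'l' (stop)
LCS = "y" (length 1)


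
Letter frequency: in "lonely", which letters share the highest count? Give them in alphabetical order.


Word: "lonely"
Letter counts:
  'e': 1
  'l': 2
  'n': 1
  'o': 1
  'y': 1
Maximum count = 2
Most frequent = 'l' (2 times each)


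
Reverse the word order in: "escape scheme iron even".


Original: "escape scheme iron even"
Words (1..n): escape | scheme | iron | even
Reversed (n..1): even | iron | scheme | escape
Result = "even iron scheme escape"


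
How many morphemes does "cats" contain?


Word: "cats"
Morphemes: cat / -s
Each morpheme carries meaning
= 2 morphemes


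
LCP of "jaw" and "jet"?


Word 1: "jaw"
Word 2: "jet"
Comparing from start:
  Pos 0: 'j' == 'j'
  Pos 1: 'a' != 'e' (stop)
LCP = "j" (length 1)


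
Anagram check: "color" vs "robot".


Word 1: "color" → sorted: cloor
Word 2: "robot" → sorted: boort
Same letters? cloor != boort
Anagram = No


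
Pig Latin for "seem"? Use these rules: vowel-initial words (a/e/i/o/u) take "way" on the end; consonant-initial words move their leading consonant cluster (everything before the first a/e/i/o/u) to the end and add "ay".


Word: "seem"
Starts with consonant(s) → move to end, add 'ay'
Consonant cluster: "s"
Pig Latin = "eemsay"


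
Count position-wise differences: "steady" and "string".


Comparing character by character (same length = 6):
  Pos 0: 's' vs 's' =
  Pos 1: 't' vs 't' =
  Pos 2: 'e' vs 'r' !=
  Pos 3: 'a' vs 'i' !=
  Pos 4: 'd' vs 'n' !=
  Pos 5: 'y' vs 'g' !=
Hamming distance = 4


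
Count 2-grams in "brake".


Word: "brake" (length 5)
Number of 2-grams = length - 2 + 1 = 5 - 2 + 1
= 4


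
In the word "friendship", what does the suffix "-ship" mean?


Suffix: -ship
Example: friendship (friend + -ship)
Meaning = state / position


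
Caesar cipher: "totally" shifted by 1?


Word: "totally"
Shift: 1
Each letter → (letter + shift) mod 26:
  't' (19) + 1 = 20 → 'u'
  'o' (14) + 1 = 15 → 'p'
  't' (19) + 1 = 20 → 'u'
  'a' (0) + 1 = 1 → 'b'
  'l' (11) + 1 = 12 → 'm'
  'l' (11) + 1 = 12 → 'm'
  'y' (24) + 1 = 25 → 'z'
Result = "upubmmz"


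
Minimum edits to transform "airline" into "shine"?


Word 1: "airline" (length 7)
Word 2: "shine" (length 5)
One optimal edit sequence (insert/delete/substitute each cost 1):
  1. delete 'a'  (+1)
  2. delete 'i'  (+1)
  3. substitute 'r' -> 's'  (+1)
  4. substitute 'l' -> 'h'  (+1)
  5. keep 'i'
  6. keep 'n'
  7. keep 'e'
Total edit operations: 4
Edit distance = 4


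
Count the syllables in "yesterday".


Word: "yesterday"
Syllable breakdown: yes · ter · day
Counting: 3 parts
= 3 syllables


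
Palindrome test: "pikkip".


Word: "pikkip"
Reversed: "pikkip"
Forward == Backward? pikkip == pikkip
Palindrome = Yes


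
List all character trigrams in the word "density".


Word: "density" (length 7)
Number of trigrams = 7 - 3 + 1 = 5
  Position 0: "den"
  Position 1: "ens"
  Position 2: "nsi"
  Position 3: "sit"
  Position 4: "ity"
Trigrams = "den", "ens", "nsi", "sit", "ity"


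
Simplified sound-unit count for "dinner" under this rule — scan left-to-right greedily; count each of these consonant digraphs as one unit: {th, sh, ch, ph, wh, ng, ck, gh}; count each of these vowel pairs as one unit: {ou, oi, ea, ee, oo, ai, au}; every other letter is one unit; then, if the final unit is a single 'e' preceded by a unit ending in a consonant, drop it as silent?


Word: "dinner" (6 letters)
Left-to-right scan:
  [1] 'd' (letter)
  [2] 'i' (letter)
  [3] 'n' (letter)
  [4] 'n' (letter)
  [5] 'e' (letter)
  [6] 'r' (letter)
Units from scan: 6
Sound units = 6 units


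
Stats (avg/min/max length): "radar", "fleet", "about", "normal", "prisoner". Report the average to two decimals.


Lengths: "radar"=5, "fleet"=5, "about"=5, "normal"=6, "prisoner"=8
Sum = 29, Count = 5
Average = 29/5 = 5.80
= avg=5.80, min=5, max=8


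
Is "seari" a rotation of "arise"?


Word: "arise", Candidate: "seari"
Method: check if candidate is substring of word+word
"arisearise" contains "seari"? Yes
Is rotation = Yes


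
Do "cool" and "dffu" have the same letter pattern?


Pattern of "cool": [0, 1, 1, 2]
Pattern of "dffu": [0, 1, 1, 2]
Patterns match
Same pattern = Yes


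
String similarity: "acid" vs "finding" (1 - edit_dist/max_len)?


Word 1: "acid" (length 4)
Word 2: "finding" (length 7)
One optimal edit sequence:
  1. insert 'f'  (+1)
  2. insert 'i'  (+1)
  3. substitute 'a' -> 'n'  (+1)
  4. substitute 'c' -> 'd'  (+1)
  5. keep 'i'
  6. insert 'n'  (+1)
  7. substitute 'd' -> 'g'  (+1)
Edit distance = 6
Max length = max(4, 7) = 7
Similarity = 1 - 6/7
= 0.1429


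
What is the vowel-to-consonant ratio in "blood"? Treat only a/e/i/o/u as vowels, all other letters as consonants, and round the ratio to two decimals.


Word: "blood"
Vowels (a,e,i,o,u): 2
Consonants: 3
Ratio = 2/3
= 0.67


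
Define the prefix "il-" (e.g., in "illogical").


Prefix: il-
As in: illogical -> il- + logical
Meaning = not


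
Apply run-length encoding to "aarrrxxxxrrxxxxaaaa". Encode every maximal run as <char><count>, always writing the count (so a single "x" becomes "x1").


String: "aarrrxxxxrrxxxxaaaa"
Scanning for consecutive runs:
  'a' x 2
  'r' x 3
  'x' x 4
  'r' x 2
  'x' x 4
  'a' x 4
RLE = "a2r3x4r2x4a4"


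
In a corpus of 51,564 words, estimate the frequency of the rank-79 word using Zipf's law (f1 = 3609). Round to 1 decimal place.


Zipf's law: f(r) = f(1) / r
f(1) = 3609
f(79) = 3609 / 79
= 45.7 occurrences


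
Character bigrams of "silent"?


Word: "silent" (length 6)
Number of bigrams = 6 - 2 + 1 = 5
  Position 0: "si"
  Position 1: "il"
  Position 2: "le"
  Position 3: "en"
  Position 4: "nt"
Bigrams = "si", "il", "le", "en", "nt"


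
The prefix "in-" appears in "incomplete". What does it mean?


Prefix: in-
As in: incomplete -> in- + complete
Meaning = not / into


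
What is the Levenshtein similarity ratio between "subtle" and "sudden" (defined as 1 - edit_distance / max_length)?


Word 1: "subtle" (length 6)
Word 2: "sudden" (length 6)
One optimal edit sequence:
  1. keep 's'
  2. keep 'u'
  3. substitute 'b' -> 'd'  (+1)
  4. substitute 't' -> 'd'  (+1)
  5. substitute 'l' -> 'e'  (+1)
  6. substitute 'e' -> 'n'  (+1)
Edit distance = 4
Max length = max(6, 6) = 6
Similarity = 1 - 4/6
= 0.3333


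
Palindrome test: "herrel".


Word: "herrel"
Reversed: "lerreh"
Forward == Backward? herrel != lerreh
Palindrome = No


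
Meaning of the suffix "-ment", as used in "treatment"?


Suffix: -ment
Example: treatment = treat + -ment
Meaning = result of action


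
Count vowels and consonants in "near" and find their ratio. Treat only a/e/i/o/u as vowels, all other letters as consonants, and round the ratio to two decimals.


Word: "near"
Vowels (a,e,i,o,u): 2
Consonants: 2
Ratio = 2/2
= 1.00


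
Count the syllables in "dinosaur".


Word: "dinosaur"
Syllable breakdown: di · no · saur
Counting: 3 parts
= 3 syllables


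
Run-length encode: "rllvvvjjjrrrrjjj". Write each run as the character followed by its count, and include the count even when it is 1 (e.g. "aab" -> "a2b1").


String: "rllvvvjjjrrrrjjj"
Scanning for consecutive runs:
  'r' x 1
  'l' x 2
  'v' x 3
  'j' x 3
  'r' x 4
  'j' x 3
RLE = "r1l2v3j3r4j3"


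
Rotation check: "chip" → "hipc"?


Word: "chip", Candidate: "hipc"
Method: check if candidate is substring of word+word
"chipchip" contains "hipc"? Yes
Is rotation = Yes


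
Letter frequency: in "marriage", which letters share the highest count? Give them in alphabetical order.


Word: "marriage"
Letter counts:
  'a': 2
  'e': 1
  'g': 1
  'i': 1
  'm': 1
  'r': 2
Maximum count = 2
Most frequent = 'a', 'r' (2 times each)


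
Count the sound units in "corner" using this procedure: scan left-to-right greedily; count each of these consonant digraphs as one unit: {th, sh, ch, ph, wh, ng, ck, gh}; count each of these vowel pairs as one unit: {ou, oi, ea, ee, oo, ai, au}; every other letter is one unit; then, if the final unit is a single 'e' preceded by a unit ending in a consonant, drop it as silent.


Word: "corner" (6 letters)
Left-to-right scan:
  (1) 'c' (letter)
  (2) 'o' (letter)
  (3) 'r' (letter)
  (4) 'n' (letter)
  (5) 'e' (letter)
  (6) 'r' (letter)
Units from scan: 6
Sound units = 6 units


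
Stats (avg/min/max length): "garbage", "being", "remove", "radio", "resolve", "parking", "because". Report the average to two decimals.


Lengths: "garbage"=7, "being"=5, "remove"=6, "radio"=5, "resolve"=7, "parking"=7, "because"=7
Sum = 44, Count = 7
Average = 44/7 = 6.29
= avg=6.29, min=5, max=7


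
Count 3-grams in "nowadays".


Word: "nowadays" (length 8)
Number of 3-grams = length - 3 + 1 = 8 - 3 + 1
= 6


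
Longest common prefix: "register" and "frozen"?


Word 1: "register"
Word 2: "frozen"
Comparing from start:
  Pos 0: 'r' != 'f' (stop)
LCP = "" (length 0)


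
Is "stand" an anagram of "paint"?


Word 1: "paint" → sorted: ainpt
Word 2: "stand" → sorted: adnst
Same letters? ainpt != adnst
Anagram = No


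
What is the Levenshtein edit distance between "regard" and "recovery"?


Word 1: "regard" (length 6)
Word 2: "recovery" (length 8)
One optimal edit sequence (insert/delete/substitute each cost 1):
  1. keep 'r'
  2. keep 'e'
  3. insert 'c'  (+1)
  4. insert 'o'  (+1)
  5. substitute 'g' -> 'v'  (+1)
  6. substitute 'a' -> 'e'  (+1)
  7. keep 'r'
  8. substitute 'd' -> 'y'  (+1)
Total edit operations: 5
Edit distance = 5


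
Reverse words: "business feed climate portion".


Original: "business feed climate portion"
Words (1..n): business | feed | climate | portion
Reversed (n..1): portion | climate | feed | business
Result = "portion climate feed business"


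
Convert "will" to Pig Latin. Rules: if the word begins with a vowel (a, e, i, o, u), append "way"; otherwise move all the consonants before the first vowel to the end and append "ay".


Word: "will"
Starts with consonant(s) → move to end, add 'ay'
Consonant cluster: "w"
Pig Latin = "illway"


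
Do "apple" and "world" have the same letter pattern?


Pattern of "apple": [0, 1, 1, 2, 3]
Pattern of "world": [0, 1, 2, 3, 4]
Patterns do not match
Same pattern = No


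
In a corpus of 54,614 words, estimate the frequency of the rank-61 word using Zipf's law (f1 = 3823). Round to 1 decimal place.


Zipf's law: f(r) = f(1) / r
f(1) = 3823
f(61) = 3823 / 61
= 62.7 occurrences


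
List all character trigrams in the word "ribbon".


Word: "ribbon" (length 6)
Number of trigrams = 6 - 3 + 1 = 4
  Position 0: "rib"
  Position 1: "ibb"
  Position 2: "bbo"
  Position 3: "bon"
Trigrams = "rib", "ibb", "bbo", "bon"


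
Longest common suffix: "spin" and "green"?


Word 1: "spin"
Word 2: "green"
Comparing from end:
  Pos -1: 'n' == 'n'
  Pos -2: 'i' != 'e' (stop)
LCS = "n" (length 1)


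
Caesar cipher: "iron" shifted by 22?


Word: "iron"
Shift: 22
Each letter → (letter + shift) mod 26:
  'i' (8) + 22 = 4 → 'e'
  'r' (17) + 22 = 13 → 'n'
  'o' (14) + 22 = 10 → 'k'
  'n' (13) + 22 = 9 → 'j'
Result = "enkj"


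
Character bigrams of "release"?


Word: "release" (length 7)
Number of bigrams = 7 - 2 + 1 = 6
  Position 0: "re"
  Position 1: "el"
  Position 2: "le"
  Position 3: "ea"
  Position 4: "as"
  Position 5: "se"
Bigrams = "re", "el", "le", "ea", "as", "se"


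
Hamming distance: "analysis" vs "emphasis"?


Comparing character by character (same length = 8):
  Pos 0: 'a' vs 'e' !=
  Pos 1: 'n' vs 'm' !=
  Pos 2: 'a' vs 'p' !=
  Pos 3: 'l' vs 'h' !=
  Pos 4: 'y' vs 'a' !=
  Pos 5: 's' vs 's' =
  Pos 6: 'i' vs 'i' =
  Pos 7: 's' vs 's' =
Hamming distance = 5


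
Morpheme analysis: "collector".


Word: "collector"
Morphemes: collect | -or
Each morpheme carries meaning
= 2 morphemes


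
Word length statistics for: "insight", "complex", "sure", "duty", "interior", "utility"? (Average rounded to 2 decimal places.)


Lengths: "insight"=7, "complex"=7, "sure"=4, "duty"=4, "interior"=8, "utility"=7
Sum = 37, Count = 6
Average = 37/6 = 6.17
= avg=6.17, min=4, max=8


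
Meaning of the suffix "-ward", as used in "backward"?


Suffix: -ward
Example: backward = back + -ward
Meaning = in the direction of


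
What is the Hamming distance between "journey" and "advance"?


Comparing character by character (same length = 7):
  Pos 0: 'j' vs 'a' !=
  Pos 1: 'o' vs 'd' !=
  Pos 2: 'u' vs 'v' !=
  Pos 3: 'r' vs 'a' !=
  Pos 4: 'n' vs 'n' =
  Pos 5: 'e' vs 'c' !=
  Pos 6: 'y' vs 'e' !=
Hamming distance = 6


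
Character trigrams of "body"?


Word: "body" (length 4)
Number of trigrams = 4 - 3 + 1 = 2
  Position 0: "bod"
  Position 1: "ody"
Trigrams = "bod", "ody"


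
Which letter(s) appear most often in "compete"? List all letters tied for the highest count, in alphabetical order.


Word: "compete"
Letter counts:
  'c': 1
  'e': 2
  'm': 1
  'o': 1
  'p': 1
  't': 1
Maximum count = 2
Most frequent = 'e' (2 times each)


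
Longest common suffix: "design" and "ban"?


Word 1: "design"
Word 2: "ban"
Comparing from end:
  Pos -1: 'n' == 'n'
  Pos -2: 'g' != 'a' (stop)
LCS = "n" (length 1)


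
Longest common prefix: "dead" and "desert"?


Word 1: "dead"
Word 2: "desert"
Comparing from start:
  Pos 0: 'd' == 'd'
  Pos 1: 'e' == 'e'
  Pos 2: 'a' != 's' (stop)
LCP = "de" (length 2)


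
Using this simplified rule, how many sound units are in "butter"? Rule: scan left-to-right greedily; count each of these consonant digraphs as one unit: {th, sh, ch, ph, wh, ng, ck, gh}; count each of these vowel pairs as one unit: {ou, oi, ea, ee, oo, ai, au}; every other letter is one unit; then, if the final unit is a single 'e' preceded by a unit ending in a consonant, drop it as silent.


Word: "butter" (6 letters)
Left-to-right scan:
  [1] 'b' (letter)
  [2] 'u' (letter)
  [3] 't' (letter)
  [4] 't' (letter)
  [5] 'e' (letter)
  [6] 'r' (letter)
Units from scan: 6
Sound units = 6 units


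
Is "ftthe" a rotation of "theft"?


Word: "theft", Candidate: "ftthe"
Method: check if candidate is substring of word+word
"thefttheft" contains "ftthe"? Yes
Is rotation = Yes


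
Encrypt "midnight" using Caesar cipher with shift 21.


Word: "midnight"
Shift: 21
Each letter → (letter + shift) mod 26:
  'm' (12) + 21 = 7 → 'h'
  'i' (8) + 21 = 3 → 'd'
  'd' (3) + 21 = 24 → 'y'
  'n' (13) + 21 = 8 → 'i'
  'i' (8) + 21 = 3 → 'd'
  'g' (6) + 21 = 1 → 'b'
  'h' (7) + 21 = 2 → 'c'
  't' (19) + 21 = 14 → 'o'
Result = "hdyidbco"


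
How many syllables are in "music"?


Word: "music"
Syllable breakdown: mu · sic
Counting: 2 parts
= 2 syllables


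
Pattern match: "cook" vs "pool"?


Pattern of "cook": [0, 1, 1, 2]
Pattern of "pool": [0, 1, 1, 2]
Patterns match
Same pattern = Yes


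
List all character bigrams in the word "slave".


Word: "slave" (length 5)
Number of bigrams = 5 - 2 + 1 = 4
  Position 0: "sl"
  Position 1: "la"
  Position 2: "av"
  Position 3: "ve"
Bigrams = "sl", "la", "av", "ve"


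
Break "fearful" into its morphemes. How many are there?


Word: "fearful"
Morphemes: fear + -ful
Each morpheme carries meaning
= 2 morphemes


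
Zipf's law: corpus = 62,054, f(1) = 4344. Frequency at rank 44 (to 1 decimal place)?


Zipf's law: f(r) = f(1) / r
f(1) = 4344
f(44) = 4344 / 44
= 98.7 occurrences


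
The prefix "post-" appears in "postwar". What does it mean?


Prefix: post-
As in: postwar -> post- + war
Meaning = after


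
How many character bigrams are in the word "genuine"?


Word: "genuine" (length 7)
Number of 2-grams = length - 2 + 1 = 7 - 2 + 1
= 6


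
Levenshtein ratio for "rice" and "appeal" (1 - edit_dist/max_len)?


Word 1: "rice" (length 4)
Word 2: "appeal" (length 6)
One optimal edit sequence:
  1. substitute 'r' -> 'a'  (+1)
  2. substitute 'i' -> 'p'  (+1)
  3. substitute 'c' -> 'p'  (+1)
  4. keep 'e'
  5. insert 'a'  (+1)
  6. insert 'l'  (+1)
Edit distance = 5
Max length = max(4, 6) = 6
Similarity = 1 - 5/6
= 0.1667


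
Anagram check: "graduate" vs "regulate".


Word 1: "graduate" → sorted: aadegrtu
Word 2: "regulate" → sorted: aeeglrtu
Same letters? aadegrtu != aeeglrtu
Anagram = No


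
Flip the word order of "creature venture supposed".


Original: "creature venture supposed"
Words (1..n): creature | venture | supposed
Reversed (n..1): supposed | venture | creature
Result = "supposed venture creature"


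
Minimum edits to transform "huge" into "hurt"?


Word 1: "huge" (length 4)
Word 2: "hurt" (length 4)
One optimal edit sequence (insert/delete/substitute each cost 1):
  1. keep 'h'
  2. keep 'u'
  3. substitute 'g' -> 'r'  (+1)
  4. substitute 'e' -> 't'  (+1)
Total edit operations: 2
Edit distance = 2


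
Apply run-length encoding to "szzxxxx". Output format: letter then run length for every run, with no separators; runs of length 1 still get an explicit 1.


String: "szzxxxx"
Scanning for consecutive runs:
  's' x 1
  'z' x 2
  'x' x 4
RLE = "s1z2x4"


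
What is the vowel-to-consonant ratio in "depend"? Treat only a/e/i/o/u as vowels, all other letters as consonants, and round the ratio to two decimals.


Word: "depend"
Vowels (a,e,i,o,u): 2
Consonants: 4
Ratio = 2/4
= 0.50


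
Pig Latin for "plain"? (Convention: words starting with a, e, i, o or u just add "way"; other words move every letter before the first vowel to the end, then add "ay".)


Word: "plain"
Starts with consonant(s) → move to end, add 'ay'
Consonant cluster: "pl"
Pig Latin = "ainplay"


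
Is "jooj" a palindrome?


Word: "jooj"
Reversed: "jooj"
Forward == Backward? jooj == jooj
Palindrome = Yes


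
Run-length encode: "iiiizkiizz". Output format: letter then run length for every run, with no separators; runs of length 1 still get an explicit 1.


String: "iiiizkiizz"
Scanning for consecutive runs:
  'i' x 4
  'z' x 1
  'k' x 1
  'i' x 2
  'z' x 2
RLE = "i4z1k1i2z2"


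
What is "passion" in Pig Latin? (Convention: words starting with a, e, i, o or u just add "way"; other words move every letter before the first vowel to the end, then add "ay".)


Word: "passion"
Starts with consonant(s) → move to end, add 'ay'
Consonant cluster: "p"
Pig Latin = "assionpay"


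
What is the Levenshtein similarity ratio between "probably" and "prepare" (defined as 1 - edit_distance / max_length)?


Word 1: "probably" (length 8)
Word 2: "prepare" (length 7)
One optimal edit sequence:
  1. keep 'p'
  2. keep 'r'
  3. substitute 'o' -> 'e'  (+1)
  4. substitute 'b' -> 'p'  (+1)
  5. keep 'a'
  6. delete 'b'  (+1)
  7. substitute 'l' -> 'r'  (+1)
  8. substitute 'y' -> 'e'  (+1)
Edit distance = 5
Max length = max(8, 7) = 8
Similarity = 1 - 5/8
= 0.3750


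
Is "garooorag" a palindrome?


Word: "garooorag"
Reversed: "garooorag"
Forward == Backward? garooorag == garooorag
Palindrome = Yes


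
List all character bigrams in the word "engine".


Word: "engine" (length 6)
Number of bigrams = 6 - 2 + 1 = 5
  Position 0: "en"
  Position 1: "ng"
  Position 2: "gi"
  Position 3: "in"
  Position 4: "ne"
Bigrams = "en", "ng", "gi", "in", "ne"


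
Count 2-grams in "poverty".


Word: "poverty" (length 7)
Number of 2-grams = length - 2 + 1 = 7 - 2 + 1
= 6


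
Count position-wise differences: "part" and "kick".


Comparing character by character (same length = 4):
  Pos 0: 'p' vs 'k' !=
  Pos 1: 'a' vs 'i' !=
  Pos 2: 'r' vs 'c' !=
  Pos 3: 't' vs 'k' !=
Hamming distance = 4


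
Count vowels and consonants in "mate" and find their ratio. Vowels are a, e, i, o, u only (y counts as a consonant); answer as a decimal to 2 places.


Word: "mate"
Vowels (a,e,i,o,u): 2
Consonants: 2
Ratio = 2/2
= 1.00


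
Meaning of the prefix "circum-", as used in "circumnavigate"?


Prefix: circum-
As in: circumnavigate -> circum- + navigate
Meaning = around


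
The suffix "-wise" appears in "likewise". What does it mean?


Suffix: -wise
Example: likewise = like + -wise
Meaning = in the manner of


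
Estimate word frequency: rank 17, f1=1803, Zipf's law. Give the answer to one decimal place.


Zipf's law: f(r) = f(1) / r
f(1) = 1803
f(17) = 1803 / 17
= 106.1 occurrences


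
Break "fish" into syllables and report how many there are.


Word: "fish"
Syllable breakdown: fish
Counting: 1 part
= 1 syllable


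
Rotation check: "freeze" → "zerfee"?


Word: "freeze", Candidate: "zerfee"
Method: check if candidate is substring of word+word
"freezefreeze" contains "zerfee"? No
Is rotation = No


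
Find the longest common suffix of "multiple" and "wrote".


Word 1: "multiple"
Word 2: "wrote"
Comparing from end:
  Pos -1: 'e' == 'e'
  Pos -2: 'l' != 't' (stop)
LCS = "e" (length 1)


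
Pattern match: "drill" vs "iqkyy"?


Pattern of "drill": [0, 1, 2, 3, 3]
Pattern of "iqkyy": [0, 1, 2, 3, 3]
Patterns match
Same pattern = Yes


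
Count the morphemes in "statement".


Word: "statement"
Morphemes: state | -ment
Each morpheme carries meaning
= 2 morphemes


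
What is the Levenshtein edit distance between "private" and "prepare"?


Word 1: "private" (length 7)
Word 2: "prepare" (length 7)
One optimal edit sequence (insert/delete/substitute each cost 1):
  1. keep 'p'
  2. keep 'r'
  3. substitute 'i' -> 'e'  (+1)
  4. substitute 'v' -> 'p'  (+1)
  5. keep 'a'
  6. substitute 't' -> 'r'  (+1)
  7. keep 'e'
Total edit operations: 3
Edit distance = 3


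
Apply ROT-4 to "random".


Word: "random"
Shift: 4
Each letter → (letter + shift) mod 26:
  'r' (17) + 4 = 21 → 'v'
  'a' (0) + 4 = 4 → 'e'
  'n' (13) + 4 = 17 → 'r'
  'd' (3) + 4 = 7 → 'h'
  'o' (14) + 4 = 18 → 's'
  'm' (12) + 4 = 16 → 'q'
Result = "verhsq"


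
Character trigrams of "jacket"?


Word: "jacket" (length 6)
Number of trigrams = 6 - 3 + 1 = 4
  Position 0: "jac"
  Position 1: "ack"
  Position 2: "cke"
  Position 3: "ket"
Trigrams = "jac", "ack", "cke", "ket"


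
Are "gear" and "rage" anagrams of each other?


Word 1: "gear" → sorted: aegr
Word 2: "rage" → sorted: aegr
Same letters? aegr == aegr
Anagram = Yes


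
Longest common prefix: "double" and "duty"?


Word 1: "double"
Word 2: "duty"
Comparing from start:
  Pos 0: 'd' == 'd'
  Pos 1: 'o' != 'u' (stop)
LCP = "d" (length 1)


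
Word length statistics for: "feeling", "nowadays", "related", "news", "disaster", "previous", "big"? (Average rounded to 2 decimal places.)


Lengths: "feeling"=7, "nowadays"=8, "related"=7, "news"=4, "disaster"=8, "previous"=8, "big"=3
Sum = 45, Count = 7
Average = 45/7 = 6.43
= avg=6.43, min=3, max=8


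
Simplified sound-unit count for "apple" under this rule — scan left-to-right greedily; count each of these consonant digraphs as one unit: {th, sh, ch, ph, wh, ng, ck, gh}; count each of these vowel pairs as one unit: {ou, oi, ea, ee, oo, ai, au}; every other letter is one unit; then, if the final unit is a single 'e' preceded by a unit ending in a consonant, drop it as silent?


Word: "apple" (5 letters)
Left-to-right scan:
  1. 'a' (letter)
  2. 'p' (letter)
  3. 'p' (letter)
  4. 'l' (letter)
  5. 'e' (letter)
Units from scan: 5
Final unit is 'e' after a consonant -> drop as silent (-1)
Sound units = 4 units


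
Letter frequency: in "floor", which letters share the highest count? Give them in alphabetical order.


Word: "floor"
Letter counts:
  'f': 1
  'l': 1
  'o': 2
  'r': 1
Maximum count = 2
Most frequent = 'o' (2 times each)


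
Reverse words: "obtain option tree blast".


Original: "obtain option tree blast"
Words (1..n): obtain | option | tree | blast
Reversed (n..1): blast | tree | option | obtain
Result = "blast tree option obtain"


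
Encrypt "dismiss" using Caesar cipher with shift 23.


Word: "dismiss"
Shift: 23
Each letter → (letter + shift) mod 26:
  'd' (3) + 23 = 0 → 'a'
  'i' (8) + 23 = 5 → 'f'
  's' (18) + 23 = 15 → 'p'
  'm' (12) + 23 = 9 → 'j'
  'i' (8) + 23 = 5 → 'f'
  's' (18) + 23 = 15 → 'p'
  's' (18) + 23 = 15 → 'p'
Result = "afpjfpp"


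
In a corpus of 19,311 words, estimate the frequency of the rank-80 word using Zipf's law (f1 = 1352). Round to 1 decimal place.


Zipf's law: f(r) = f(1) / r
f(1) = 1352
f(80) = 1352 / 80
= 16.9 occurrences


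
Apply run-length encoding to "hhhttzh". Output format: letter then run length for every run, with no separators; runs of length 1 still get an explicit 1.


String: "hhhttzh"
Scanning for consecutive runs:
  'h' x 3
  't' x 2
  'z' x 1
  'h' x 1
RLE = "h3t2z1h1"


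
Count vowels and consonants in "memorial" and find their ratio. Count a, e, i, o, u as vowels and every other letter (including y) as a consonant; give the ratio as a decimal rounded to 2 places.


Word: "memorial"
Vowels (a,e,i,o,u): 4
Consonants: 4
Ratio = 4/4
= 1.00


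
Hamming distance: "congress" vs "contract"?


Comparing character by character (same length = 8):
  Pos 0: 'c' vs 'c' =
  Pos 1: 'o' vs 'o' =
  Pos 2: 'n' vs 'n' =
  Pos 3: 'g' vs 't' !=
  Pos 4: 'r' vs 'r' =
  Pos 5: 'e' vs 'a' !=
  Pos 6: 's' vs 'c' !=
  Pos 7: 's' vs 't' !=
Hamming distance = 4


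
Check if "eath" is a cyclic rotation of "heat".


Word: "heat", Candidate: "eath"
Method: check if candidate is substring of word+word
"heatheat" contains "eath"? Yes
Is rotation = Yes


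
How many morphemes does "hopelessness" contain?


Word: "hopelessness"
Morphemes: hope | -less | -ness
Each morpheme carries meaning
= 3 morphemes


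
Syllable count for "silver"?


Word: "silver"
Syllable breakdown: sil · ver
Counting: 2 parts
= 2 syllables


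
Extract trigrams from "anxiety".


Word: "anxiety" (length 7)
Number of trigrams = 7 - 3 + 1 = 5
  Position 0: "anx"
  Position 1: "nxi"
  Position 2: "xie"
  Position 3: "iet"
  Position 4: "ety"
Trigrams = "anx", "nxi", "xie", "iet", "ety"


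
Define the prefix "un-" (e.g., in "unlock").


Prefix: un-
As in: unlock -> un- + lock
Meaning = not / reverse


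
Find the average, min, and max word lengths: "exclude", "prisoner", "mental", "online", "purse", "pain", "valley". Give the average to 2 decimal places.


Lengths: "exclude"=7, "prisoner"=8, "mental"=6, "online"=6, "purse"=5, "pain"=4, "valley"=6
Sum = 42, Count = 7
Average = 42/7 = 6.00
= avg=6.00, min=4, max=8


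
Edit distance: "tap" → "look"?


Word 1: "tap" (length 3)
Word 2: "look" (length 4)
One optimal edit sequence (insert/delete/substitute each cost 1):
  1. insert 'l'  (+1)
  2. substitute 't' -> 'o'  (+1)
  3. substitute 'a' -> 'o'  (+1)
  4. substitute 'p' -> 'k'  (+1)
Total edit operations: 4
Edit distance = 4


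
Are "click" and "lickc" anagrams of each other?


Word 1: "click" → sorted: ccikl
Word 2: "lickc" → sorted: ccikl
Same letters? ccikl == ccikl
Anagram = Yes


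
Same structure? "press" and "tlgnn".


Pattern of "press": [0, 1, 2, 3, 3]
Pattern of "tlgnn": [0, 1, 2, 3, 3]
Patterns match
Same pattern = Yes


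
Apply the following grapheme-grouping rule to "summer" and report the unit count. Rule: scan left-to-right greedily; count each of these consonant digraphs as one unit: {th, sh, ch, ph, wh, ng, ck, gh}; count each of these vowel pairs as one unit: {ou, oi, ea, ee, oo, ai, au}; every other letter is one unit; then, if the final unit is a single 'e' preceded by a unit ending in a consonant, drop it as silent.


Word: "summer" (6 letters)
Left-to-right scan:
  1. 's' (letter)
  2. 'u' (letter)
  3. 'm' (letter)
  4. 'm' (letter)
  5. 'e' (letter)
  6. 'r' (letter)
Units from scan: 6
Sound units = 6 units


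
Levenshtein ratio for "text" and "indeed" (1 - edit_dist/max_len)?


Word 1: "text" (length 4)
Word 2: "indeed" (length 6)
One optimal edit sequence:
  1. insert 'i'  (+1)
  2. insert 'n'  (+1)
  3. substitute 't' -> 'd'  (+1)
  4. keep 'e'
  5. substitute 'x' -> 'e'  (+1)
  6. substitute 't' -> 'd'  (+1)
Edit distance = 5
Max length = max(4, 6) = 6
Similarity = 1 - 5/6
= 0.1667


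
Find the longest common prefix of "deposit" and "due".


Word 1: "deposit"
Word 2: "due"
Comparing from start:
  Pos 0: 'd' == 'd'
  Pos 1: 'e' != 'u' (stop)
LCP = "d" (length 1)


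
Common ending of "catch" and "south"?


Word 1: "catch"
Word 2: "south"
Comparing from end:
  Pos -1: 'h' == 'h'
  Pos -2: 'c' != 't' (stop)
LCS = "h" (length 1)


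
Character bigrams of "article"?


Word: "article" (length 7)
Number of bigrams = 7 - 2 + 1 = 6
  Position 0: "ar"
  Position 1: "rt"
  Position 2: "ti"
  Position 3: "ic"
  Position 4: "cl"
  Position 5: "le"
Bigrams = "ar", "rt", "ti", "ic", "cl", "le"
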